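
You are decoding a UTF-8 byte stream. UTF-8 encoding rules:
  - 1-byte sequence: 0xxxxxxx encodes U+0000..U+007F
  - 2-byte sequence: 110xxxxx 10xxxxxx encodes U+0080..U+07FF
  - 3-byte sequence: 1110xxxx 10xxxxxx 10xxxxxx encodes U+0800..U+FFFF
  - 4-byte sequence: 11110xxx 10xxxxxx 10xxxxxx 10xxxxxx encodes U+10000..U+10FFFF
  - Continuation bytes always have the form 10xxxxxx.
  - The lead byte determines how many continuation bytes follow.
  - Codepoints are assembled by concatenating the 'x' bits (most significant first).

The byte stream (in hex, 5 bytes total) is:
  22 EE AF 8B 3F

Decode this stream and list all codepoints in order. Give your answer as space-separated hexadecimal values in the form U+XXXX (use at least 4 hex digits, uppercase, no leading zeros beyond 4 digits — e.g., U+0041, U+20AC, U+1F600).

Answer: U+0022 U+EBCB U+003F

Derivation:
Byte[0]=22: 1-byte ASCII. cp=U+0022
Byte[1]=EE: 3-byte lead, need 2 cont bytes. acc=0xE
Byte[2]=AF: continuation. acc=(acc<<6)|0x2F=0x3AF
Byte[3]=8B: continuation. acc=(acc<<6)|0x0B=0xEBCB
Completed: cp=U+EBCB (starts at byte 1)
Byte[4]=3F: 1-byte ASCII. cp=U+003F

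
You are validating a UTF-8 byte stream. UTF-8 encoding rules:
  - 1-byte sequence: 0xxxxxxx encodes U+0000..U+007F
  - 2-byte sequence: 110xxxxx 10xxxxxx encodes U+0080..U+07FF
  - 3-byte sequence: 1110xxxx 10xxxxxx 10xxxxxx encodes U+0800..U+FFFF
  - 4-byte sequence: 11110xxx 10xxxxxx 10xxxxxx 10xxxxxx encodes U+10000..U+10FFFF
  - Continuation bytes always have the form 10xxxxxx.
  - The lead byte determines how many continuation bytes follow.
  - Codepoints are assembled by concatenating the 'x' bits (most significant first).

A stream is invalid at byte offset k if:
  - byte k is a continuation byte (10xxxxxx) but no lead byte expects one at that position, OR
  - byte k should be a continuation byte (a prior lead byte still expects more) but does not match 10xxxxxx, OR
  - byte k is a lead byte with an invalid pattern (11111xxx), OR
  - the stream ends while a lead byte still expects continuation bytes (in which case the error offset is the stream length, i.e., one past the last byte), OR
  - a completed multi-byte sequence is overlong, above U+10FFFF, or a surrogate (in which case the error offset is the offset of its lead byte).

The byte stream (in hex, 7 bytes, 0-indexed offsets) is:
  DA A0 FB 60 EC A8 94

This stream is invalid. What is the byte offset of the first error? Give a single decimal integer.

Answer: 2

Derivation:
Byte[0]=DA: 2-byte lead, need 1 cont bytes. acc=0x1A
Byte[1]=A0: continuation. acc=(acc<<6)|0x20=0x6A0
Completed: cp=U+06A0 (starts at byte 0)
Byte[2]=FB: INVALID lead byte (not 0xxx/110x/1110/11110)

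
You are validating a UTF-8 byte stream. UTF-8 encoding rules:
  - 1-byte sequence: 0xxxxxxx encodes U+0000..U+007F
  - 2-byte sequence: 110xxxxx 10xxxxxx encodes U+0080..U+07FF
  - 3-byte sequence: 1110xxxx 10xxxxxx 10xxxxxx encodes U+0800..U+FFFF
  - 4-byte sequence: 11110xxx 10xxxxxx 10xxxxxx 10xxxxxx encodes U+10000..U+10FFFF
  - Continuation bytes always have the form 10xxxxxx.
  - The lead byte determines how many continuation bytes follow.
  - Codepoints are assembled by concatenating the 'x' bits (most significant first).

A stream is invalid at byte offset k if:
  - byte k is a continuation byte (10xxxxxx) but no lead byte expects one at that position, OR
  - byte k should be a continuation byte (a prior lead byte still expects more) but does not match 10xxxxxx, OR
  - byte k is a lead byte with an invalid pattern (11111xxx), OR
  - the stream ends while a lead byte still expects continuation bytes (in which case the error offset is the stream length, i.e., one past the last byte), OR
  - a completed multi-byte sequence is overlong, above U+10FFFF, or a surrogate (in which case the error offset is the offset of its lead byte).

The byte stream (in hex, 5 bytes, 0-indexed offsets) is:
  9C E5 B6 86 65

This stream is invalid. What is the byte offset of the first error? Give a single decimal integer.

Answer: 0

Derivation:
Byte[0]=9C: INVALID lead byte (not 0xxx/110x/1110/11110)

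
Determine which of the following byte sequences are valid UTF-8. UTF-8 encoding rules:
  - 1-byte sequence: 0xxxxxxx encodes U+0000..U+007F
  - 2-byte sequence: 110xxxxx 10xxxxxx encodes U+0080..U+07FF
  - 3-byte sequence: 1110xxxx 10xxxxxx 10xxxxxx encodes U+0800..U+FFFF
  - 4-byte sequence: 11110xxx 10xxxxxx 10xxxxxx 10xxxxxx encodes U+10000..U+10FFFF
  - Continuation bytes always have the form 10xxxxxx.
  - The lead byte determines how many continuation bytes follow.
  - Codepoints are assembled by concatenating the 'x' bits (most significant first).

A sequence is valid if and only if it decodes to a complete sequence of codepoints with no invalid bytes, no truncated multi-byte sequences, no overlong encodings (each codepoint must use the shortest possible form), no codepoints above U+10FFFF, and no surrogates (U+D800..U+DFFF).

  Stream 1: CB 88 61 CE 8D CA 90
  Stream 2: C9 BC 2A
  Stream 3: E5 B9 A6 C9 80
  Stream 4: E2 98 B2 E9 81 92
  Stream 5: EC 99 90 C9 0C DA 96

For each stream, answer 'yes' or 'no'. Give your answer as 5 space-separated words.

Stream 1: decodes cleanly. VALID
Stream 2: decodes cleanly. VALID
Stream 3: decodes cleanly. VALID
Stream 4: decodes cleanly. VALID
Stream 5: error at byte offset 4. INVALID

Answer: yes yes yes yes no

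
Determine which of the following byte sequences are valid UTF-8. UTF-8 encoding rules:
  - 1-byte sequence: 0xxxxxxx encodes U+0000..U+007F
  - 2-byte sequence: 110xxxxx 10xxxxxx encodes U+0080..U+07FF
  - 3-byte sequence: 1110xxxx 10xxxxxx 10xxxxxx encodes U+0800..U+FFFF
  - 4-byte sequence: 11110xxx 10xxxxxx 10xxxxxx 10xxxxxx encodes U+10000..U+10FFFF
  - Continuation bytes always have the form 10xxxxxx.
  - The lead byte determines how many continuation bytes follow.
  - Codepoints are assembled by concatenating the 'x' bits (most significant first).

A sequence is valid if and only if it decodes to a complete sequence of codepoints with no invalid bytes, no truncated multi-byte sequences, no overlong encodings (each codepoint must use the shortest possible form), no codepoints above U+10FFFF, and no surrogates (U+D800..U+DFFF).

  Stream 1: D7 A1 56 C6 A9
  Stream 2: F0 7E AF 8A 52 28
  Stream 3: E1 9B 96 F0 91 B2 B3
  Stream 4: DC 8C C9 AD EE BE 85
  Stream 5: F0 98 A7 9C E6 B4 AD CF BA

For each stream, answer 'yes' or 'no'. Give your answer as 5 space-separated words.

Stream 1: decodes cleanly. VALID
Stream 2: error at byte offset 1. INVALID
Stream 3: decodes cleanly. VALID
Stream 4: decodes cleanly. VALID
Stream 5: decodes cleanly. VALID

Answer: yes no yes yes yes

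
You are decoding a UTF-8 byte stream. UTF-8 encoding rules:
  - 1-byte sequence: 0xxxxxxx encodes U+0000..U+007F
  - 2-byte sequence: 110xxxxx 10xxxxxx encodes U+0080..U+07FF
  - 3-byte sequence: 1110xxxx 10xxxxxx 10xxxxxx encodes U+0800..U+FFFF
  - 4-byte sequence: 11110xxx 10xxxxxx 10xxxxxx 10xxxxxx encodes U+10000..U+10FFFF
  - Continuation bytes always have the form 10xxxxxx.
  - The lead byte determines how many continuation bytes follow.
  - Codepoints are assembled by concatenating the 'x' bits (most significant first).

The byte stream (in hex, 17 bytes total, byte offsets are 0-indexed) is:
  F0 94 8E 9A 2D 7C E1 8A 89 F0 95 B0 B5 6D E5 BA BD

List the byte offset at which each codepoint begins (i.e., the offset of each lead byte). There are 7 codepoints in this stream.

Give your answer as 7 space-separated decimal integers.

Byte[0]=F0: 4-byte lead, need 3 cont bytes. acc=0x0
Byte[1]=94: continuation. acc=(acc<<6)|0x14=0x14
Byte[2]=8E: continuation. acc=(acc<<6)|0x0E=0x50E
Byte[3]=9A: continuation. acc=(acc<<6)|0x1A=0x1439A
Completed: cp=U+1439A (starts at byte 0)
Byte[4]=2D: 1-byte ASCII. cp=U+002D
Byte[5]=7C: 1-byte ASCII. cp=U+007C
Byte[6]=E1: 3-byte lead, need 2 cont bytes. acc=0x1
Byte[7]=8A: continuation. acc=(acc<<6)|0x0A=0x4A
Byte[8]=89: continuation. acc=(acc<<6)|0x09=0x1289
Completed: cp=U+1289 (starts at byte 6)
Byte[9]=F0: 4-byte lead, need 3 cont bytes. acc=0x0
Byte[10]=95: continuation. acc=(acc<<6)|0x15=0x15
Byte[11]=B0: continuation. acc=(acc<<6)|0x30=0x570
Byte[12]=B5: continuation. acc=(acc<<6)|0x35=0x15C35
Completed: cp=U+15C35 (starts at byte 9)
Byte[13]=6D: 1-byte ASCII. cp=U+006D
Byte[14]=E5: 3-byte lead, need 2 cont bytes. acc=0x5
Byte[15]=BA: continuation. acc=(acc<<6)|0x3A=0x17A
Byte[16]=BD: continuation. acc=(acc<<6)|0x3D=0x5EBD
Completed: cp=U+5EBD (starts at byte 14)

Answer: 0 4 5 6 9 13 14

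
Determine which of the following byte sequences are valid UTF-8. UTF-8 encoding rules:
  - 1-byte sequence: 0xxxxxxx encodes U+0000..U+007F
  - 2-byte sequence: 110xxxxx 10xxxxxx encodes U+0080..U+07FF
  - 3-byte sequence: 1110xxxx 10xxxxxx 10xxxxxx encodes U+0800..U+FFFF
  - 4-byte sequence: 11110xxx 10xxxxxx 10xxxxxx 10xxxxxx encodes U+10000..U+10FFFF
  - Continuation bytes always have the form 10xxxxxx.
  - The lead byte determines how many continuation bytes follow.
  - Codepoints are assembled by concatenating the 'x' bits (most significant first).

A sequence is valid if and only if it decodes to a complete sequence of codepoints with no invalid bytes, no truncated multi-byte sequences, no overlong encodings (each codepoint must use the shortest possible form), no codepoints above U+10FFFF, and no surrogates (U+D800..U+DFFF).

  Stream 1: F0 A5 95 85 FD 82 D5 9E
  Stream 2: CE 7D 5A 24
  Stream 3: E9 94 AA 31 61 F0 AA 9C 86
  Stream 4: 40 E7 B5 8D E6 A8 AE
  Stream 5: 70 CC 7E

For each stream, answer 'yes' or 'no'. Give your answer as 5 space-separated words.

Answer: no no yes yes no

Derivation:
Stream 1: error at byte offset 4. INVALID
Stream 2: error at byte offset 1. INVALID
Stream 3: decodes cleanly. VALID
Stream 4: decodes cleanly. VALID
Stream 5: error at byte offset 2. INVALID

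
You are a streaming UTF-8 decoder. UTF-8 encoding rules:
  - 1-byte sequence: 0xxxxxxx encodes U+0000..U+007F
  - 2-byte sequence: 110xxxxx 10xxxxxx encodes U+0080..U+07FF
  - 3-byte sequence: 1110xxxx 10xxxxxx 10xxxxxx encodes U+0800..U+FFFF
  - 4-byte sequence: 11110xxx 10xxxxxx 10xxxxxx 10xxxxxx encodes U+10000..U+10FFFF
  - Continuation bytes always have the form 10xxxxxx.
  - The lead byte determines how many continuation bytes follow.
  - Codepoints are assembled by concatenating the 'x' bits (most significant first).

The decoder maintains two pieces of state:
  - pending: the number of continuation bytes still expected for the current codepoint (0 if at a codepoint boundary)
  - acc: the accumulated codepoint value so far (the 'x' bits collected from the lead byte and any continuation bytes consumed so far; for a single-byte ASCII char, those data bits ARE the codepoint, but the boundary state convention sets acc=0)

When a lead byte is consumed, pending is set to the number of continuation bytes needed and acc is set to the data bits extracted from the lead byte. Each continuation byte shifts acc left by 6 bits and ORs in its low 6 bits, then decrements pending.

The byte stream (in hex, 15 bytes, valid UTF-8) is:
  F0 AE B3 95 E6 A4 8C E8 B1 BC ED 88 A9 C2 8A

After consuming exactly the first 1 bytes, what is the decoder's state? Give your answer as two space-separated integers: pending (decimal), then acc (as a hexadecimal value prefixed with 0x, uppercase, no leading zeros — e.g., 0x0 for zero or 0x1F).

Answer: 3 0x0

Derivation:
Byte[0]=F0: 4-byte lead. pending=3, acc=0x0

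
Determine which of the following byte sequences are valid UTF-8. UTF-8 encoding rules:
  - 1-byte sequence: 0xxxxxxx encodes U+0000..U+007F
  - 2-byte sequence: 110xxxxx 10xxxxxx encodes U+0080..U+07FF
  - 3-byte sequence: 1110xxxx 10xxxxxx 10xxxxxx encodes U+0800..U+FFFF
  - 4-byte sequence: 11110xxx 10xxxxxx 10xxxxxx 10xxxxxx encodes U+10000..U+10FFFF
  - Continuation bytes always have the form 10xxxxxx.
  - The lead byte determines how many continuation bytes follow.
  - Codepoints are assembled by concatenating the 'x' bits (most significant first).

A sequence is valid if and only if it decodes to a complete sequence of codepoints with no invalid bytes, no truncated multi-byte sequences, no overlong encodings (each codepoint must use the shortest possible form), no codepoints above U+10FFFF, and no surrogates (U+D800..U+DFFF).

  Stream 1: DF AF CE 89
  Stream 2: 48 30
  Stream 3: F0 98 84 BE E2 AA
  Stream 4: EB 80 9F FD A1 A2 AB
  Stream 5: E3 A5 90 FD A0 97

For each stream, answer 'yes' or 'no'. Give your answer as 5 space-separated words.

Answer: yes yes no no no

Derivation:
Stream 1: decodes cleanly. VALID
Stream 2: decodes cleanly. VALID
Stream 3: error at byte offset 6. INVALID
Stream 4: error at byte offset 3. INVALID
Stream 5: error at byte offset 3. INVALID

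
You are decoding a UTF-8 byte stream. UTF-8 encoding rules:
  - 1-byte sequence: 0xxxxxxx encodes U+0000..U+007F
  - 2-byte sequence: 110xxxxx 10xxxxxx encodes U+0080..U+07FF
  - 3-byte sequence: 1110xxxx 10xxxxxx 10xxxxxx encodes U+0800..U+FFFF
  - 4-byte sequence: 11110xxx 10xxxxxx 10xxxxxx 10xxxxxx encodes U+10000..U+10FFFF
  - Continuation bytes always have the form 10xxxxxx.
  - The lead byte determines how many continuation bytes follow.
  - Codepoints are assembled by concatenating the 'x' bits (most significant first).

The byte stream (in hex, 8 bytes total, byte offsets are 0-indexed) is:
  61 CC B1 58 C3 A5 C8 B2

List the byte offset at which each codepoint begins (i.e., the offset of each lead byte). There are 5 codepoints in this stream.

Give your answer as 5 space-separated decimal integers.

Byte[0]=61: 1-byte ASCII. cp=U+0061
Byte[1]=CC: 2-byte lead, need 1 cont bytes. acc=0xC
Byte[2]=B1: continuation. acc=(acc<<6)|0x31=0x331
Completed: cp=U+0331 (starts at byte 1)
Byte[3]=58: 1-byte ASCII. cp=U+0058
Byte[4]=C3: 2-byte lead, need 1 cont bytes. acc=0x3
Byte[5]=A5: continuation. acc=(acc<<6)|0x25=0xE5
Completed: cp=U+00E5 (starts at byte 4)
Byte[6]=C8: 2-byte lead, need 1 cont bytes. acc=0x8
Byte[7]=B2: continuation. acc=(acc<<6)|0x32=0x232
Completed: cp=U+0232 (starts at byte 6)

Answer: 0 1 3 4 6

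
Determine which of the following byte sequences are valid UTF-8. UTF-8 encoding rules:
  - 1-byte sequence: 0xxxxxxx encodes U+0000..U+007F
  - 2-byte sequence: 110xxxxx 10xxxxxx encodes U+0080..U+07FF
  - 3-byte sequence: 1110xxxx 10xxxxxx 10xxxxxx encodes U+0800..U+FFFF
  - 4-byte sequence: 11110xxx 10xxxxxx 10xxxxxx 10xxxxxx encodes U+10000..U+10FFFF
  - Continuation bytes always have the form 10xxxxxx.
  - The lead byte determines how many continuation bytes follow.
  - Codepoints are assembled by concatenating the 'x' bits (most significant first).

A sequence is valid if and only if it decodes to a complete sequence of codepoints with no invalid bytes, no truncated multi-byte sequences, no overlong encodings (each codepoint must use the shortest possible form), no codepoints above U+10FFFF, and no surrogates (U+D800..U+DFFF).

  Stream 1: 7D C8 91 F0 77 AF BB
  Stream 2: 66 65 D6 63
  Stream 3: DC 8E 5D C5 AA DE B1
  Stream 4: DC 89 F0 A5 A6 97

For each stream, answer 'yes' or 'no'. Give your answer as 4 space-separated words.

Stream 1: error at byte offset 4. INVALID
Stream 2: error at byte offset 3. INVALID
Stream 3: decodes cleanly. VALID
Stream 4: decodes cleanly. VALID

Answer: no no yes yes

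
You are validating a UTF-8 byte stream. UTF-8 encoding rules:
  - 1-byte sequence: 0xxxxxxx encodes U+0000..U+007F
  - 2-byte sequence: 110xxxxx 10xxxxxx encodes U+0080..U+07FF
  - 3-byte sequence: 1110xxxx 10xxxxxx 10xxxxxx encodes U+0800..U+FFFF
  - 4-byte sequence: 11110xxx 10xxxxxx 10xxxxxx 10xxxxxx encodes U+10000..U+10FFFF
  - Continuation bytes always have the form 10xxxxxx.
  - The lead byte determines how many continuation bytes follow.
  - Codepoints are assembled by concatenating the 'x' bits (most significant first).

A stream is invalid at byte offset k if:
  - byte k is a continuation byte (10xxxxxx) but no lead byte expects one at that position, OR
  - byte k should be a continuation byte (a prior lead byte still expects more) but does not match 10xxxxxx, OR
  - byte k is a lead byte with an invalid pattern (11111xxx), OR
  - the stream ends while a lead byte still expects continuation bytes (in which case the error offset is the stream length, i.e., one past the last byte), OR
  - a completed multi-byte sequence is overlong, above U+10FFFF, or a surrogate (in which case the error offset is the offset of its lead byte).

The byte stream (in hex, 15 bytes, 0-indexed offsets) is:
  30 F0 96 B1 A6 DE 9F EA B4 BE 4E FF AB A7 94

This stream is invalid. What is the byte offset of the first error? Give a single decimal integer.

Byte[0]=30: 1-byte ASCII. cp=U+0030
Byte[1]=F0: 4-byte lead, need 3 cont bytes. acc=0x0
Byte[2]=96: continuation. acc=(acc<<6)|0x16=0x16
Byte[3]=B1: continuation. acc=(acc<<6)|0x31=0x5B1
Byte[4]=A6: continuation. acc=(acc<<6)|0x26=0x16C66
Completed: cp=U+16C66 (starts at byte 1)
Byte[5]=DE: 2-byte lead, need 1 cont bytes. acc=0x1E
Byte[6]=9F: continuation. acc=(acc<<6)|0x1F=0x79F
Completed: cp=U+079F (starts at byte 5)
Byte[7]=EA: 3-byte lead, need 2 cont bytes. acc=0xA
Byte[8]=B4: continuation. acc=(acc<<6)|0x34=0x2B4
Byte[9]=BE: continuation. acc=(acc<<6)|0x3E=0xAD3E
Completed: cp=U+AD3E (starts at byte 7)
Byte[10]=4E: 1-byte ASCII. cp=U+004E
Byte[11]=FF: INVALID lead byte (not 0xxx/110x/1110/11110)

Answer: 11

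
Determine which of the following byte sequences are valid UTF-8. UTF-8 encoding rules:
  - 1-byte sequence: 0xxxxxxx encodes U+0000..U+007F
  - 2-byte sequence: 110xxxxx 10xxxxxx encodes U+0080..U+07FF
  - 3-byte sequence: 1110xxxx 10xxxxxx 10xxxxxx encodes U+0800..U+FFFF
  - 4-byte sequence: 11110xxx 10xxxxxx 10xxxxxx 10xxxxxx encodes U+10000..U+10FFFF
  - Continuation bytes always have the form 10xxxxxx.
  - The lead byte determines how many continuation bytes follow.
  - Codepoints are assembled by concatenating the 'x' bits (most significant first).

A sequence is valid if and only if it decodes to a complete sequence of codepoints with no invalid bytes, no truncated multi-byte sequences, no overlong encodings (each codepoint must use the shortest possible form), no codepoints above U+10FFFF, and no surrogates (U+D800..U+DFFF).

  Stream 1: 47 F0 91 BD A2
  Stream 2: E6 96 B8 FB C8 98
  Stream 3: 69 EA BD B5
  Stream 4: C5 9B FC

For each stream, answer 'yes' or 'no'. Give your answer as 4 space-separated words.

Answer: yes no yes no

Derivation:
Stream 1: decodes cleanly. VALID
Stream 2: error at byte offset 3. INVALID
Stream 3: decodes cleanly. VALID
Stream 4: error at byte offset 2. INVALID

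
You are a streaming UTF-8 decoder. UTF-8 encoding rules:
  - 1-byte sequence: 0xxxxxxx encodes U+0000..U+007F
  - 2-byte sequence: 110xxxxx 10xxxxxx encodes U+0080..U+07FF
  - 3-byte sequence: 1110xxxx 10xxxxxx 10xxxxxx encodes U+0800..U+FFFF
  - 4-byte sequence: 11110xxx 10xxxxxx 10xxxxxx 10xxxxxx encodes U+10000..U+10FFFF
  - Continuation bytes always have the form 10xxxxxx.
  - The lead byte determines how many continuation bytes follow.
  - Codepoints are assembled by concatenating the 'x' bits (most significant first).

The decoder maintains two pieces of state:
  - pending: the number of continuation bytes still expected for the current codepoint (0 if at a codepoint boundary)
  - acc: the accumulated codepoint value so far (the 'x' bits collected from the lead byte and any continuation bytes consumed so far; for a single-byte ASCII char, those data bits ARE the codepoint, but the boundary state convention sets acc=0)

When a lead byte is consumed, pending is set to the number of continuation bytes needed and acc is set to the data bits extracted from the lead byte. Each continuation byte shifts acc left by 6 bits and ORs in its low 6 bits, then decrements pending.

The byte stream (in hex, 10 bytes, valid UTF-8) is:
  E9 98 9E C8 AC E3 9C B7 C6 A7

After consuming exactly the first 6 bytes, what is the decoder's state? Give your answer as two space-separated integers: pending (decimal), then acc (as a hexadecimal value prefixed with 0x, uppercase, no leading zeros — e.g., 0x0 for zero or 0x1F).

Byte[0]=E9: 3-byte lead. pending=2, acc=0x9
Byte[1]=98: continuation. acc=(acc<<6)|0x18=0x258, pending=1
Byte[2]=9E: continuation. acc=(acc<<6)|0x1E=0x961E, pending=0
Byte[3]=C8: 2-byte lead. pending=1, acc=0x8
Byte[4]=AC: continuation. acc=(acc<<6)|0x2C=0x22C, pending=0
Byte[5]=E3: 3-byte lead. pending=2, acc=0x3

Answer: 2 0x3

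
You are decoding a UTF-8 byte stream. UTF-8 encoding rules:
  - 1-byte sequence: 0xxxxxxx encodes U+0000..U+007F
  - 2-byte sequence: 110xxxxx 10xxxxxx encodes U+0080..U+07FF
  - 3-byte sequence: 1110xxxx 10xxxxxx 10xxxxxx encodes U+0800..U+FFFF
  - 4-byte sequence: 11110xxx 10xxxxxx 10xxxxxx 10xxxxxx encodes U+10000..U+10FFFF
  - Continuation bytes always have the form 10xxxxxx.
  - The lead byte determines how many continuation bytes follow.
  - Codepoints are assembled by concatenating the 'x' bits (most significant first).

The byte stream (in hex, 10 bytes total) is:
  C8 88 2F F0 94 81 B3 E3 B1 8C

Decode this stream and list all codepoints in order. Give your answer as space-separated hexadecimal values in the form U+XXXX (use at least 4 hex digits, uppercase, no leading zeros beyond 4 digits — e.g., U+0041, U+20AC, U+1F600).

Answer: U+0208 U+002F U+14073 U+3C4C

Derivation:
Byte[0]=C8: 2-byte lead, need 1 cont bytes. acc=0x8
Byte[1]=88: continuation. acc=(acc<<6)|0x08=0x208
Completed: cp=U+0208 (starts at byte 0)
Byte[2]=2F: 1-byte ASCII. cp=U+002F
Byte[3]=F0: 4-byte lead, need 3 cont bytes. acc=0x0
Byte[4]=94: continuation. acc=(acc<<6)|0x14=0x14
Byte[5]=81: continuation. acc=(acc<<6)|0x01=0x501
Byte[6]=B3: continuation. acc=(acc<<6)|0x33=0x14073
Completed: cp=U+14073 (starts at byte 3)
Byte[7]=E3: 3-byte lead, need 2 cont bytes. acc=0x3
Byte[8]=B1: continuation. acc=(acc<<6)|0x31=0xF1
Byte[9]=8C: continuation. acc=(acc<<6)|0x0C=0x3C4C
Completed: cp=U+3C4C (starts at byte 7)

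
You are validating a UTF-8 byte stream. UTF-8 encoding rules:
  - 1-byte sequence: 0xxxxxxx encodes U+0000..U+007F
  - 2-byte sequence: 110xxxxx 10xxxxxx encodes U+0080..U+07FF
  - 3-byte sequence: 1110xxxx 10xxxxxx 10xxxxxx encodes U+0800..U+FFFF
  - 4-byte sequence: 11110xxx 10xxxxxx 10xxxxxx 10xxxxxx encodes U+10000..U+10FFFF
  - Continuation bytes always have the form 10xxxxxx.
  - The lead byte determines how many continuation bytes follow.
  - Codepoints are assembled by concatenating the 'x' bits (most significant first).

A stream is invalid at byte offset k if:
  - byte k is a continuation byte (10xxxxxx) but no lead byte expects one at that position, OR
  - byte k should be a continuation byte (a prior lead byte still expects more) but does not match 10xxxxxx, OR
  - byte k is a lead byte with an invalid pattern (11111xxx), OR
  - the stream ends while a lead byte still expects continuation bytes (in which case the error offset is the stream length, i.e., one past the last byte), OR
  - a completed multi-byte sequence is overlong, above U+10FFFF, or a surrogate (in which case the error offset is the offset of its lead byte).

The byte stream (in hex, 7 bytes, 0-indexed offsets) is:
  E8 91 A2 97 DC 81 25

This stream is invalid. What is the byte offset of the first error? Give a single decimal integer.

Byte[0]=E8: 3-byte lead, need 2 cont bytes. acc=0x8
Byte[1]=91: continuation. acc=(acc<<6)|0x11=0x211
Byte[2]=A2: continuation. acc=(acc<<6)|0x22=0x8462
Completed: cp=U+8462 (starts at byte 0)
Byte[3]=97: INVALID lead byte (not 0xxx/110x/1110/11110)

Answer: 3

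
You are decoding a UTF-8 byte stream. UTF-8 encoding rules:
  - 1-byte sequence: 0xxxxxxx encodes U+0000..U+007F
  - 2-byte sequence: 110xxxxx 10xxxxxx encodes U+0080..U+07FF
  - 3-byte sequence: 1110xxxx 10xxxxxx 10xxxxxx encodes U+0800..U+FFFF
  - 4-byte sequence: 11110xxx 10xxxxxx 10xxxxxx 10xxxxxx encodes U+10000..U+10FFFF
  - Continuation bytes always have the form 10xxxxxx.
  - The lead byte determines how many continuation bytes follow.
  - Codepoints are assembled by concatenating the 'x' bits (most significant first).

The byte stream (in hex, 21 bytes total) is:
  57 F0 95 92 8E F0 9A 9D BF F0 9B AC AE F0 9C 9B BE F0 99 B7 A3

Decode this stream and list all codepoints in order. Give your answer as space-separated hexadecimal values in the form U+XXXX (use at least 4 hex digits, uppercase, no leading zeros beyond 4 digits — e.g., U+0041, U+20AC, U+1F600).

Byte[0]=57: 1-byte ASCII. cp=U+0057
Byte[1]=F0: 4-byte lead, need 3 cont bytes. acc=0x0
Byte[2]=95: continuation. acc=(acc<<6)|0x15=0x15
Byte[3]=92: continuation. acc=(acc<<6)|0x12=0x552
Byte[4]=8E: continuation. acc=(acc<<6)|0x0E=0x1548E
Completed: cp=U+1548E (starts at byte 1)
Byte[5]=F0: 4-byte lead, need 3 cont bytes. acc=0x0
Byte[6]=9A: continuation. acc=(acc<<6)|0x1A=0x1A
Byte[7]=9D: continuation. acc=(acc<<6)|0x1D=0x69D
Byte[8]=BF: continuation. acc=(acc<<6)|0x3F=0x1A77F
Completed: cp=U+1A77F (starts at byte 5)
Byte[9]=F0: 4-byte lead, need 3 cont bytes. acc=0x0
Byte[10]=9B: continuation. acc=(acc<<6)|0x1B=0x1B
Byte[11]=AC: continuation. acc=(acc<<6)|0x2C=0x6EC
Byte[12]=AE: continuation. acc=(acc<<6)|0x2E=0x1BB2E
Completed: cp=U+1BB2E (starts at byte 9)
Byte[13]=F0: 4-byte lead, need 3 cont bytes. acc=0x0
Byte[14]=9C: continuation. acc=(acc<<6)|0x1C=0x1C
Byte[15]=9B: continuation. acc=(acc<<6)|0x1B=0x71B
Byte[16]=BE: continuation. acc=(acc<<6)|0x3E=0x1C6FE
Completed: cp=U+1C6FE (starts at byte 13)
Byte[17]=F0: 4-byte lead, need 3 cont bytes. acc=0x0
Byte[18]=99: continuation. acc=(acc<<6)|0x19=0x19
Byte[19]=B7: continuation. acc=(acc<<6)|0x37=0x677
Byte[20]=A3: continuation. acc=(acc<<6)|0x23=0x19DE3
Completed: cp=U+19DE3 (starts at byte 17)

Answer: U+0057 U+1548E U+1A77F U+1BB2E U+1C6FE U+19DE3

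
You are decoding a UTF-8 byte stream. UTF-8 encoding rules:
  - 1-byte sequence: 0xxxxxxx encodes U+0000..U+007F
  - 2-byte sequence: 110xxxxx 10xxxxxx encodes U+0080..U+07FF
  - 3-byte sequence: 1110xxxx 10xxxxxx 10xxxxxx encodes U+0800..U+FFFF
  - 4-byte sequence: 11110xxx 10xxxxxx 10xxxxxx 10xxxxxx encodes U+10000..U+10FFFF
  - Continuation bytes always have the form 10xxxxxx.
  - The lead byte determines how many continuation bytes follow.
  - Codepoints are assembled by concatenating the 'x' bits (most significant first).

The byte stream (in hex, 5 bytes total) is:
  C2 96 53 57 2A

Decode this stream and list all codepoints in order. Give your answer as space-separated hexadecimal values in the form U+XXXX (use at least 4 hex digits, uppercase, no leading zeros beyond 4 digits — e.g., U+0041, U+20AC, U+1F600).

Byte[0]=C2: 2-byte lead, need 1 cont bytes. acc=0x2
Byte[1]=96: continuation. acc=(acc<<6)|0x16=0x96
Completed: cp=U+0096 (starts at byte 0)
Byte[2]=53: 1-byte ASCII. cp=U+0053
Byte[3]=57: 1-byte ASCII. cp=U+0057
Byte[4]=2A: 1-byte ASCII. cp=U+002A

Answer: U+0096 U+0053 U+0057 U+002A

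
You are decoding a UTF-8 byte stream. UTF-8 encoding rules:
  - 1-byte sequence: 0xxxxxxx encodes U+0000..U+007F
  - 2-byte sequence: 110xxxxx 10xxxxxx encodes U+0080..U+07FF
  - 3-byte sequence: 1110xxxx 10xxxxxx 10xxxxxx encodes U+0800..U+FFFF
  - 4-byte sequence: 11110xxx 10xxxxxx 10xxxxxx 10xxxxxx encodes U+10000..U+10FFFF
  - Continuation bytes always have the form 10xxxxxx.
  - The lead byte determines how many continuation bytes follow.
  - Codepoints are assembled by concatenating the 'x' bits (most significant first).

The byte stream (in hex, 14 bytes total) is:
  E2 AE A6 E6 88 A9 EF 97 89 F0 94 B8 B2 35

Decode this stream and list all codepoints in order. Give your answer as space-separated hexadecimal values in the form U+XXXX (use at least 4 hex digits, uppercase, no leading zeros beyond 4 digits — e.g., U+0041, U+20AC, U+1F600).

Byte[0]=E2: 3-byte lead, need 2 cont bytes. acc=0x2
Byte[1]=AE: continuation. acc=(acc<<6)|0x2E=0xAE
Byte[2]=A6: continuation. acc=(acc<<6)|0x26=0x2BA6
Completed: cp=U+2BA6 (starts at byte 0)
Byte[3]=E6: 3-byte lead, need 2 cont bytes. acc=0x6
Byte[4]=88: continuation. acc=(acc<<6)|0x08=0x188
Byte[5]=A9: continuation. acc=(acc<<6)|0x29=0x6229
Completed: cp=U+6229 (starts at byte 3)
Byte[6]=EF: 3-byte lead, need 2 cont bytes. acc=0xF
Byte[7]=97: continuation. acc=(acc<<6)|0x17=0x3D7
Byte[8]=89: continuation. acc=(acc<<6)|0x09=0xF5C9
Completed: cp=U+F5C9 (starts at byte 6)
Byte[9]=F0: 4-byte lead, need 3 cont bytes. acc=0x0
Byte[10]=94: continuation. acc=(acc<<6)|0x14=0x14
Byte[11]=B8: continuation. acc=(acc<<6)|0x38=0x538
Byte[12]=B2: continuation. acc=(acc<<6)|0x32=0x14E32
Completed: cp=U+14E32 (starts at byte 9)
Byte[13]=35: 1-byte ASCII. cp=U+0035

Answer: U+2BA6 U+6229 U+F5C9 U+14E32 U+0035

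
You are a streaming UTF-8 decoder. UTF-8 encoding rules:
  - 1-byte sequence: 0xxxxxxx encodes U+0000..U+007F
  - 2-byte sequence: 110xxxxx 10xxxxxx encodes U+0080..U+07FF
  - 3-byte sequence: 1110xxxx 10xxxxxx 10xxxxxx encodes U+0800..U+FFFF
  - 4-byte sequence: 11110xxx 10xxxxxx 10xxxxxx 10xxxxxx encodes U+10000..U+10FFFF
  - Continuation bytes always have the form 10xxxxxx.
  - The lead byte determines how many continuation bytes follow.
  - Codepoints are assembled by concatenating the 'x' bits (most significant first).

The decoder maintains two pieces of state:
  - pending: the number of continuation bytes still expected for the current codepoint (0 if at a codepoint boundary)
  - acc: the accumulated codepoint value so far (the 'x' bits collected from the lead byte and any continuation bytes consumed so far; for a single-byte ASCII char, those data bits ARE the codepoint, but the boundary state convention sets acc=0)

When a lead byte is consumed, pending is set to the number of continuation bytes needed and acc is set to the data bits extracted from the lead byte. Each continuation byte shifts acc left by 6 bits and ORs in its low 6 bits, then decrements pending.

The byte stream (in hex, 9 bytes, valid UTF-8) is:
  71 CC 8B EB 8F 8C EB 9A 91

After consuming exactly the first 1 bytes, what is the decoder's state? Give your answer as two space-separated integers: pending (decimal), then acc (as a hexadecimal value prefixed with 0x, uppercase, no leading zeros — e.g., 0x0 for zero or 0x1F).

Answer: 0 0x0

Derivation:
Byte[0]=71: 1-byte. pending=0, acc=0x0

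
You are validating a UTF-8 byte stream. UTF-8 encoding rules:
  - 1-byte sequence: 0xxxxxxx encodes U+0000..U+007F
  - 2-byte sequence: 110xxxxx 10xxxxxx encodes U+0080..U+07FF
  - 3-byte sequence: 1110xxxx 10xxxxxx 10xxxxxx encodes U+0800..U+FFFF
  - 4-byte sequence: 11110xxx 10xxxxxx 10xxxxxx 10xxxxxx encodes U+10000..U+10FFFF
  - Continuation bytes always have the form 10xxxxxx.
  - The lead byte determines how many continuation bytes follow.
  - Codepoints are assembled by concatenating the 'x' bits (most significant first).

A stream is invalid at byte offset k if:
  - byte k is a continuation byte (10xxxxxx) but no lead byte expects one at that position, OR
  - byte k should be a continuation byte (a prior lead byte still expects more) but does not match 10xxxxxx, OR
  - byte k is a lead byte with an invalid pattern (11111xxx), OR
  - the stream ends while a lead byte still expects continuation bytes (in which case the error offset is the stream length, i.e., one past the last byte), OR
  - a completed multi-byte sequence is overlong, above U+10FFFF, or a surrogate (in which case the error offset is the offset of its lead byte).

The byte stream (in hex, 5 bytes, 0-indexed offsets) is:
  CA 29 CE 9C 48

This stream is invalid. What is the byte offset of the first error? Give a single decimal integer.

Byte[0]=CA: 2-byte lead, need 1 cont bytes. acc=0xA
Byte[1]=29: expected 10xxxxxx continuation. INVALID

Answer: 1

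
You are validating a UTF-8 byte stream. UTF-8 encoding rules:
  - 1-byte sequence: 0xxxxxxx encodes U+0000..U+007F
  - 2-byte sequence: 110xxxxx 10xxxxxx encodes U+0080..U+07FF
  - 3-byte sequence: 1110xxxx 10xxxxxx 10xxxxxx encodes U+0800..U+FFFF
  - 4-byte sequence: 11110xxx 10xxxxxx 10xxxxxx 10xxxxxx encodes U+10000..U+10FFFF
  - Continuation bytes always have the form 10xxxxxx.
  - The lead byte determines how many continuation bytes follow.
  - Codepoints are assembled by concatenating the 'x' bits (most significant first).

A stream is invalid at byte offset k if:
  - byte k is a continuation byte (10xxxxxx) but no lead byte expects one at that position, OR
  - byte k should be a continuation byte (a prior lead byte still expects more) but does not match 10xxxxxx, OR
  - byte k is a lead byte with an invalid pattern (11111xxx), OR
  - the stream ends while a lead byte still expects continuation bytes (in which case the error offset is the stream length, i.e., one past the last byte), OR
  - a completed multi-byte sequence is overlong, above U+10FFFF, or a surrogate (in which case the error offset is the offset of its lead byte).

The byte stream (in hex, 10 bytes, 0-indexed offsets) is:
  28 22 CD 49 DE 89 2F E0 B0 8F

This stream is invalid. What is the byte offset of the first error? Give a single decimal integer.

Answer: 3

Derivation:
Byte[0]=28: 1-byte ASCII. cp=U+0028
Byte[1]=22: 1-byte ASCII. cp=U+0022
Byte[2]=CD: 2-byte lead, need 1 cont bytes. acc=0xD
Byte[3]=49: expected 10xxxxxx continuation. INVALID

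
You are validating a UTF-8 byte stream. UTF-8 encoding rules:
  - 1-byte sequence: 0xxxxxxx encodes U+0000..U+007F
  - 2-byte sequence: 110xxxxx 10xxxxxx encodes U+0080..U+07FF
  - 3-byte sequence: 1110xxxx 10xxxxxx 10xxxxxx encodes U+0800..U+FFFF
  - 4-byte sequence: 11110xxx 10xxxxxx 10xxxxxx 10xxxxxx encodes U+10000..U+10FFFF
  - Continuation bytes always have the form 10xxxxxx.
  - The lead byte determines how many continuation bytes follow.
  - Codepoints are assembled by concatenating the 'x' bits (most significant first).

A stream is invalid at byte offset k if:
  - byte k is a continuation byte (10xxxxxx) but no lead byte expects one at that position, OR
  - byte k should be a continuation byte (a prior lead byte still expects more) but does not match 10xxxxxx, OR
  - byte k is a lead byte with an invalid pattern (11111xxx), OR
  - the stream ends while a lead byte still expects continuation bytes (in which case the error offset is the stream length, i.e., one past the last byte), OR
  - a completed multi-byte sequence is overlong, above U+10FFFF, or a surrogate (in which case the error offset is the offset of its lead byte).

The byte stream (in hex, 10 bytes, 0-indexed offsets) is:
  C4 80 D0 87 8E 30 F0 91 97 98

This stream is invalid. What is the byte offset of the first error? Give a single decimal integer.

Answer: 4

Derivation:
Byte[0]=C4: 2-byte lead, need 1 cont bytes. acc=0x4
Byte[1]=80: continuation. acc=(acc<<6)|0x00=0x100
Completed: cp=U+0100 (starts at byte 0)
Byte[2]=D0: 2-byte lead, need 1 cont bytes. acc=0x10
Byte[3]=87: continuation. acc=(acc<<6)|0x07=0x407
Completed: cp=U+0407 (starts at byte 2)
Byte[4]=8E: INVALID lead byte (not 0xxx/110x/1110/11110)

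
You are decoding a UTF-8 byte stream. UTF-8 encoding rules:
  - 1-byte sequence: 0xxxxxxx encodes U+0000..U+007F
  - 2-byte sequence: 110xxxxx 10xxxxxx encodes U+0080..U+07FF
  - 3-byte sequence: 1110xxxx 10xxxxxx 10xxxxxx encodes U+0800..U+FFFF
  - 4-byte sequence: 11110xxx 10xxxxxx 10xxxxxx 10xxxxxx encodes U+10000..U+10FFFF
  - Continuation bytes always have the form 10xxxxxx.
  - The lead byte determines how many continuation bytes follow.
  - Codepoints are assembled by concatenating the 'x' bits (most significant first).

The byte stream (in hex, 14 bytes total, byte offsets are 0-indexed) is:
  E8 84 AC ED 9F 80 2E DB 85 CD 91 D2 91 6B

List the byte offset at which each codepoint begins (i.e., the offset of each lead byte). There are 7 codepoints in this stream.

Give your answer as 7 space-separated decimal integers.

Answer: 0 3 6 7 9 11 13

Derivation:
Byte[0]=E8: 3-byte lead, need 2 cont bytes. acc=0x8
Byte[1]=84: continuation. acc=(acc<<6)|0x04=0x204
Byte[2]=AC: continuation. acc=(acc<<6)|0x2C=0x812C
Completed: cp=U+812C (starts at byte 0)
Byte[3]=ED: 3-byte lead, need 2 cont bytes. acc=0xD
Byte[4]=9F: continuation. acc=(acc<<6)|0x1F=0x35F
Byte[5]=80: continuation. acc=(acc<<6)|0x00=0xD7C0
Completed: cp=U+D7C0 (starts at byte 3)
Byte[6]=2E: 1-byte ASCII. cp=U+002E
Byte[7]=DB: 2-byte lead, need 1 cont bytes. acc=0x1B
Byte[8]=85: continuation. acc=(acc<<6)|0x05=0x6C5
Completed: cp=U+06C5 (starts at byte 7)
Byte[9]=CD: 2-byte lead, need 1 cont bytes. acc=0xD
Byte[10]=91: continuation. acc=(acc<<6)|0x11=0x351
Completed: cp=U+0351 (starts at byte 9)
Byte[11]=D2: 2-byte lead, need 1 cont bytes. acc=0x12
Byte[12]=91: continuation. acc=(acc<<6)|0x11=0x491
Completed: cp=U+0491 (starts at byte 11)
Byte[13]=6B: 1-byte ASCII. cp=U+006B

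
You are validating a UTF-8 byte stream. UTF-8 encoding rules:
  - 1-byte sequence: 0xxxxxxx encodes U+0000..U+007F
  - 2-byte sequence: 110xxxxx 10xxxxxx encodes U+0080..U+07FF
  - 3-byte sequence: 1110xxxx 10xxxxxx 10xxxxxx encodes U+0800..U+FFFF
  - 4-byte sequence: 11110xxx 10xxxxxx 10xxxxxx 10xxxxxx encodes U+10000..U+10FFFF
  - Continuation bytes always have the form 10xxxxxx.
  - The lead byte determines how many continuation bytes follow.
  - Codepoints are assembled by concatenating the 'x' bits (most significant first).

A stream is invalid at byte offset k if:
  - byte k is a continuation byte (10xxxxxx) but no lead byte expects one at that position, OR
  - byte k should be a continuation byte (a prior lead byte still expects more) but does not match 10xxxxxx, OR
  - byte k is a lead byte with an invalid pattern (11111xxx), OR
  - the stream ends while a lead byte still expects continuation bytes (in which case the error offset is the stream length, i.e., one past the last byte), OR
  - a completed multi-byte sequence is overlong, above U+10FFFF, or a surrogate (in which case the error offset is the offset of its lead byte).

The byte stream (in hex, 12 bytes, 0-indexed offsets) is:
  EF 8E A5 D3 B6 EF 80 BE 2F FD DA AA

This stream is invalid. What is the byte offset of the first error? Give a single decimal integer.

Answer: 9

Derivation:
Byte[0]=EF: 3-byte lead, need 2 cont bytes. acc=0xF
Byte[1]=8E: continuation. acc=(acc<<6)|0x0E=0x3CE
Byte[2]=A5: continuation. acc=(acc<<6)|0x25=0xF3A5
Completed: cp=U+F3A5 (starts at byte 0)
Byte[3]=D3: 2-byte lead, need 1 cont bytes. acc=0x13
Byte[4]=B6: continuation. acc=(acc<<6)|0x36=0x4F6
Completed: cp=U+04F6 (starts at byte 3)
Byte[5]=EF: 3-byte lead, need 2 cont bytes. acc=0xF
Byte[6]=80: continuation. acc=(acc<<6)|0x00=0x3C0
Byte[7]=BE: continuation. acc=(acc<<6)|0x3E=0xF03E
Completed: cp=U+F03E (starts at byte 5)
Byte[8]=2F: 1-byte ASCII. cp=U+002F
Byte[9]=FD: INVALID lead byte (not 0xxx/110x/1110/11110)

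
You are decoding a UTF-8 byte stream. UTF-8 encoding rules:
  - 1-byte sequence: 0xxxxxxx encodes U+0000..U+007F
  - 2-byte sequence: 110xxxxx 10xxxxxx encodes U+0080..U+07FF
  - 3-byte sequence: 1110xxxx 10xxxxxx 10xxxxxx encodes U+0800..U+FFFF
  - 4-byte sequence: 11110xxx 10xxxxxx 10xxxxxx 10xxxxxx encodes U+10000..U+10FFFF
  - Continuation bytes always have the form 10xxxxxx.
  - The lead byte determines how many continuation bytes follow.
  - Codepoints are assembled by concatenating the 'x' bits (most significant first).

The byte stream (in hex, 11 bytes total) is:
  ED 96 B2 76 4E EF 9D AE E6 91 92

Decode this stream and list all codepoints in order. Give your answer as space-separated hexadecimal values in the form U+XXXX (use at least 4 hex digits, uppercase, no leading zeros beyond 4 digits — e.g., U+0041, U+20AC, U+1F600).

Byte[0]=ED: 3-byte lead, need 2 cont bytes. acc=0xD
Byte[1]=96: continuation. acc=(acc<<6)|0x16=0x356
Byte[2]=B2: continuation. acc=(acc<<6)|0x32=0xD5B2
Completed: cp=U+D5B2 (starts at byte 0)
Byte[3]=76: 1-byte ASCII. cp=U+0076
Byte[4]=4E: 1-byte ASCII. cp=U+004E
Byte[5]=EF: 3-byte lead, need 2 cont bytes. acc=0xF
Byte[6]=9D: continuation. acc=(acc<<6)|0x1D=0x3DD
Byte[7]=AE: continuation. acc=(acc<<6)|0x2E=0xF76E
Completed: cp=U+F76E (starts at byte 5)
Byte[8]=E6: 3-byte lead, need 2 cont bytes. acc=0x6
Byte[9]=91: continuation. acc=(acc<<6)|0x11=0x191
Byte[10]=92: continuation. acc=(acc<<6)|0x12=0x6452
Completed: cp=U+6452 (starts at byte 8)

Answer: U+D5B2 U+0076 U+004E U+F76E U+6452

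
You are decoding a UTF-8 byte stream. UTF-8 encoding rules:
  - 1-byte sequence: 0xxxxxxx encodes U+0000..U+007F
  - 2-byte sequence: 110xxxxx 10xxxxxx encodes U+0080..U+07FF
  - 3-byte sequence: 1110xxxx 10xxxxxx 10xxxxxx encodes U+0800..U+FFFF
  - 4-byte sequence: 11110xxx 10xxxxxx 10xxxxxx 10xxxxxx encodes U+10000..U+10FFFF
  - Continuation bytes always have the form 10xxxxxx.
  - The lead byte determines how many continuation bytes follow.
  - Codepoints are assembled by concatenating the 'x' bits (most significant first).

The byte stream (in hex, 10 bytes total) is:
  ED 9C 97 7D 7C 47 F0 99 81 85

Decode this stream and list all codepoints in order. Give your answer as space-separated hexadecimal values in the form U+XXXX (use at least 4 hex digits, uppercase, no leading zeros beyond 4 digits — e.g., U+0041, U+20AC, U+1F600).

Byte[0]=ED: 3-byte lead, need 2 cont bytes. acc=0xD
Byte[1]=9C: continuation. acc=(acc<<6)|0x1C=0x35C
Byte[2]=97: continuation. acc=(acc<<6)|0x17=0xD717
Completed: cp=U+D717 (starts at byte 0)
Byte[3]=7D: 1-byte ASCII. cp=U+007D
Byte[4]=7C: 1-byte ASCII. cp=U+007C
Byte[5]=47: 1-byte ASCII. cp=U+0047
Byte[6]=F0: 4-byte lead, need 3 cont bytes. acc=0x0
Byte[7]=99: continuation. acc=(acc<<6)|0x19=0x19
Byte[8]=81: continuation. acc=(acc<<6)|0x01=0x641
Byte[9]=85: continuation. acc=(acc<<6)|0x05=0x19045
Completed: cp=U+19045 (starts at byte 6)

Answer: U+D717 U+007D U+007C U+0047 U+19045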